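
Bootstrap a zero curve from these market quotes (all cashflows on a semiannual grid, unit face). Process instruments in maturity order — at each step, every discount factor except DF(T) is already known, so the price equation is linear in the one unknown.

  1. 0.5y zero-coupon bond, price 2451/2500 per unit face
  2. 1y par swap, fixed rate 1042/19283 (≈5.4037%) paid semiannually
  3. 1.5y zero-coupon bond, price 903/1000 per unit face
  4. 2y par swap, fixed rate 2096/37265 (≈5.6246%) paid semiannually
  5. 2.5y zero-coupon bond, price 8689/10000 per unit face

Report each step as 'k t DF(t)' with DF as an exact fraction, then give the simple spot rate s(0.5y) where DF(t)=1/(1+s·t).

step 1 [0.5y] zero: DF = P = 2451/2500 ≈ 0.980400
step 2 [1y] swap r/2=521/19283: DF=(1 − 521/19283·(0.980400))/(1+521/19283) = 9479/10000 ≈ 0.947900
step 3 [1.5y] zero: DF = P = 903/1000 ≈ 0.903000
step 4 [2y] swap r/2=1048/37265: DF=(1 − 1048/37265·(0.980400+0.947900+0.903000))/(1+1048/37265) = 1119/1250 ≈ 0.895200
step 5 [2.5y] zero: DF = P = 8689/10000 ≈ 0.868900

1 1/2 2451/2500
2 1 9479/10000
3 3/2 903/1000
4 2 1119/1250
5 5/2 8689/10000
s(0.5y) = (1/(2451/2500) − 1)/(1/2) = 98/2451 ≈ 3.9984%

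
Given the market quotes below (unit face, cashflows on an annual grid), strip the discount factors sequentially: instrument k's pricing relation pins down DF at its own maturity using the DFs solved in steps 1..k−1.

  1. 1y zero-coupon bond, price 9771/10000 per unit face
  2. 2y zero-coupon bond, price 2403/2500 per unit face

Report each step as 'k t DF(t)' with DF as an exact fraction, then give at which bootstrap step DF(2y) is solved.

step 1 [1y] zero: DF = P = 9771/10000 ≈ 0.977100
step 2 [2y] zero: DF = P = 2403/2500 ≈ 0.961200

1 1 9771/10000
2 2 2403/2500
DF(2y) is solved at step 2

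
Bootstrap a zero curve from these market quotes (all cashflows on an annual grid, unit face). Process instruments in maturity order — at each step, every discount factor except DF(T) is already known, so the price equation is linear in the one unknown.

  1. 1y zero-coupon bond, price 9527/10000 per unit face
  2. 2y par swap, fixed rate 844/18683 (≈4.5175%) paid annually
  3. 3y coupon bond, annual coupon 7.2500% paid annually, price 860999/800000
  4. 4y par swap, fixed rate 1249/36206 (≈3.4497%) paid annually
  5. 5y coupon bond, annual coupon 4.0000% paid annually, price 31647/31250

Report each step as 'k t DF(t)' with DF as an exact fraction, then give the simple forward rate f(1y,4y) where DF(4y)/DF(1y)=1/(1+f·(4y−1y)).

step 1 [1y] zero: DF = P = 9527/10000 ≈ 0.952700
step 2 [2y] swap r/1=844/18683: DF=(1 − 844/18683·(0.952700))/(1+844/18683) = 2289/2500 ≈ 0.915600
step 3 [3y] bond c/1=29/400: DF=(860999/800000 − 29/400·(0.952700+0.915600))/(1+29/400) = 2193/2500 ≈ 0.877200
step 4 [4y] swap r/1=1249/36206: DF=(1 − 1249/36206·(0.952700+0.915600+0.877200))/(1+1249/36206) = 8751/10000 ≈ 0.875100
step 5 [5y] bond c/1=1/25: DF=(31647/31250 − 1/25·(0.952700+0.915600+0.877200+0.875100))/(1+1/25) = 1669/2000 ≈ 0.834500

1 1 9527/10000
2 2 2289/2500
3 3 2193/2500
4 4 8751/10000
5 5 1669/2000
f(1y,4y) = ((9527/10000)/(8751/10000) − 1)/(3) = 776/26253 ≈ 2.9559%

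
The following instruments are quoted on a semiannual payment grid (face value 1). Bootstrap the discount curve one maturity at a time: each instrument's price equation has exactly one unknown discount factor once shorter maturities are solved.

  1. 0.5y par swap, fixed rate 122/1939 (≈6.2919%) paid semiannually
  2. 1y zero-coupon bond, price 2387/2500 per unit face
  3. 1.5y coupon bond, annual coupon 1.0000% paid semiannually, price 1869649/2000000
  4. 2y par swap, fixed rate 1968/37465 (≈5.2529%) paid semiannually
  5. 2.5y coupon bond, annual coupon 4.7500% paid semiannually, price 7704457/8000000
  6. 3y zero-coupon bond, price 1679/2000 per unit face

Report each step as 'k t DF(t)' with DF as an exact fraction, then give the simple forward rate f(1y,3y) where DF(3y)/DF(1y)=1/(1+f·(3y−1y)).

1 1/2 1939/2000
2 1 2387/2500
3 3/2 4603/5000
4 2 1127/1250
5 5/2 4269/5000
6 3 1679/2000
f(1y,3y) = ((2387/2500)/(1679/2000) − 1)/(2) = 1153/16790 ≈ 6.8672%

step 1 [0.5y] swap r/2=61/1939: DF=(1 − 61/1939·(0))/(1+61/1939) = 1939/2000 ≈ 0.969500
step 2 [1y] zero: DF = P = 2387/2500 ≈ 0.954800
step 3 [1.5y] bond c/2=1/200: DF=(1869649/2000000 − 1/200·(0.969500+0.954800))/(1+1/200) = 4603/5000 ≈ 0.920600
step 4 [2y] swap r/2=984/37465: DF=(1 − 984/37465·(0.969500+0.954800+0.920600))/(1+984/37465) = 1127/1250 ≈ 0.901600
step 5 [2.5y] bond c/2=19/800: DF=(7704457/8000000 − 19/800·(0.969500+0.954800+0.920600+0.901600))/(1+19/800) = 4269/5000 ≈ 0.853800
step 6 [3y] zero: DF = P = 1679/2000 ≈ 0.839500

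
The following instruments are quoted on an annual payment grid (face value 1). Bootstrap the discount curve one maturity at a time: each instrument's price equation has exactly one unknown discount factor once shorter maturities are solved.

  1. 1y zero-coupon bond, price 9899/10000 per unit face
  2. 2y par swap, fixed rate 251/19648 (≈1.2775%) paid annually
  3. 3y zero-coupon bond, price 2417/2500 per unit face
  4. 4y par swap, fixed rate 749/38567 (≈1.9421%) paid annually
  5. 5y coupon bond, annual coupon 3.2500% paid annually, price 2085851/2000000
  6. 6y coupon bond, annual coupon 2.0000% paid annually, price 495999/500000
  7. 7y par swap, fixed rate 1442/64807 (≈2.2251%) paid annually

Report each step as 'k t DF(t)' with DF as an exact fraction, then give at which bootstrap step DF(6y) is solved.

step 1 [1y] zero: DF = P = 9899/10000 ≈ 0.989900
step 2 [2y] swap r/1=251/19648: DF=(1 − 251/19648·(0.989900))/(1+251/19648) = 9749/10000 ≈ 0.974900
step 3 [3y] zero: DF = P = 2417/2500 ≈ 0.966800
step 4 [4y] swap r/1=749/38567: DF=(1 − 749/38567·(0.989900+0.974900+0.966800))/(1+749/38567) = 9251/10000 ≈ 0.925100
step 5 [5y] bond c/1=13/400: DF=(2085851/2000000 − 13/400·(0.989900+0.974900+0.966800+0.925100))/(1+13/400) = 8887/10000 ≈ 0.888700
step 6 [6y] bond c/1=1/50: DF=(495999/500000 − 1/50·(0.989900+0.974900+0.966800+0.925100+0.888700))/(1+1/50) = 1759/2000 ≈ 0.879500
step 7 [7y] swap r/1=1442/64807: DF=(1 − 1442/64807·(0.989900+0.974900+0.966800+0.925100+0.888700+0.879500))/(1+1442/64807) = 4279/5000 ≈ 0.855800

1 1 9899/10000
2 2 9749/10000
3 3 2417/2500
4 4 9251/10000
5 5 8887/10000
6 6 1759/2000
7 7 4279/5000
DF(6y) is solved at step 6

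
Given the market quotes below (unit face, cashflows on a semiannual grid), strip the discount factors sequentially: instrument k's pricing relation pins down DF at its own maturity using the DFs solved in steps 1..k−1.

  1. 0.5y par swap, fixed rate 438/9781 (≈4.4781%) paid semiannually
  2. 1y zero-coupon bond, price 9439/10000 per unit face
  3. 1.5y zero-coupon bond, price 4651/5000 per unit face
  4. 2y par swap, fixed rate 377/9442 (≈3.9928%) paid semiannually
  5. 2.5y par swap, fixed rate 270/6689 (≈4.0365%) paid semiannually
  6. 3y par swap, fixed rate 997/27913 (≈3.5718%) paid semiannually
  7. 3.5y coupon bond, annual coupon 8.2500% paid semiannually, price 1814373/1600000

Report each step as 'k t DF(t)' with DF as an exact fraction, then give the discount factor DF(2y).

step 1 [0.5y] swap r/2=219/9781: DF=(1 − 219/9781·(0))/(1+219/9781) = 9781/10000 ≈ 0.978100
step 2 [1y] zero: DF = P = 9439/10000 ≈ 0.943900
step 3 [1.5y] zero: DF = P = 4651/5000 ≈ 0.930200
step 4 [2y] swap r/2=377/18884: DF=(1 − 377/18884·(0.978100+0.943900+0.930200))/(1+377/18884) = 4623/5000 ≈ 0.924600
step 5 [2.5y] swap r/2=135/6689: DF=(1 − 135/6689·(0.978100+0.943900+0.930200+0.924600))/(1+135/6689) = 1811/2000 ≈ 0.905500
step 6 [3y] swap r/2=997/55826: DF=(1 − 997/55826·(0.978100+0.943900+0.930200+0.924600+0.905500))/(1+997/55826) = 9003/10000 ≈ 0.900300
step 7 [3.5y] bond c/2=33/800: DF=(1814373/1600000 − 33/800·(0.978100+0.943900+0.930200+0.924600+0.905500+0.900300))/(1+33/800) = 8679/10000 ≈ 0.867900

1 1/2 9781/10000
2 1 9439/10000
3 3/2 4651/5000
4 2 4623/5000
5 5/2 1811/2000
6 3 9003/10000
7 7/2 8679/10000
DF(2y) = 4623/5000 ≈ 0.924600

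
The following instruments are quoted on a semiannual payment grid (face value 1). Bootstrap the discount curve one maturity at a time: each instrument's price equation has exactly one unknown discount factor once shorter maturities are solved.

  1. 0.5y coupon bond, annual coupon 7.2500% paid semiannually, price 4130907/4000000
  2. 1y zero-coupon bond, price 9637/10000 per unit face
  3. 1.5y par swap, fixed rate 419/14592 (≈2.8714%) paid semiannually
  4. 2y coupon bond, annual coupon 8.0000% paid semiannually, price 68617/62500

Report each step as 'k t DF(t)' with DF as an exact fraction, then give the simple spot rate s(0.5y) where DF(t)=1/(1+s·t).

step 1 [0.5y] bond c/2=29/800: DF=(4130907/4000000 − 29/800·(0))/(1+29/800) = 4983/5000 ≈ 0.996600
step 2 [1y] zero: DF = P = 9637/10000 ≈ 0.963700
step 3 [1.5y] swap r/2=419/29184: DF=(1 − 419/29184·(0.996600+0.963700))/(1+419/29184) = 9581/10000 ≈ 0.958100
step 4 [2y] bond c/2=1/25: DF=(68617/62500 − 1/25·(0.996600+0.963700+0.958100))/(1+1/25) = 4717/5000 ≈ 0.943400

1 1/2 4983/5000
2 1 9637/10000
3 3/2 9581/10000
4 2 4717/5000
s(0.5y) = (1/(4983/5000) − 1)/(1/2) = 34/4983 ≈ 0.6823%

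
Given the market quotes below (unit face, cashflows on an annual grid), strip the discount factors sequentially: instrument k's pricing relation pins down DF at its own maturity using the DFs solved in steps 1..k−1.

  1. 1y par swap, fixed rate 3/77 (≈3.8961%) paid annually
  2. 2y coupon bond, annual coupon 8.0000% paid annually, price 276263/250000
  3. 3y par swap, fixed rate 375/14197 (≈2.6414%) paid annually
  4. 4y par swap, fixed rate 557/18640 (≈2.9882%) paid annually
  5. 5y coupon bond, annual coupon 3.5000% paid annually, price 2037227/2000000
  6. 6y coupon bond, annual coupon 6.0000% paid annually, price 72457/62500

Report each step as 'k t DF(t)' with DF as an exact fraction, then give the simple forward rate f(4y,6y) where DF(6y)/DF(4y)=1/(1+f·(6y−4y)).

1 1 77/80
2 2 9519/10000
3 3 37/40
4 4 4443/5000
5 5 8581/10000
6 6 8341/10000
f(4y,6y) = ((4443/5000)/(8341/10000) − 1)/(2) = 545/16682 ≈ 3.2670%

step 1 [1y] swap r/1=3/77: DF=(1 − 3/77·(0))/(1+3/77) = 77/80 ≈ 0.962500
step 2 [2y] bond c/1=2/25: DF=(276263/250000 − 2/25·(0.962500))/(1+2/25) = 9519/10000 ≈ 0.951900
step 3 [3y] swap r/1=375/14197: DF=(1 − 375/14197·(0.962500+0.951900))/(1+375/14197) = 37/40 ≈ 0.925000
step 4 [4y] swap r/1=557/18640: DF=(1 − 557/18640·(0.962500+0.951900+0.925000))/(1+557/18640) = 4443/5000 ≈ 0.888600
step 5 [5y] bond c/1=7/200: DF=(2037227/2000000 − 7/200·(0.962500+0.951900+0.925000+0.888600))/(1+7/200) = 8581/10000 ≈ 0.858100
step 6 [6y] bond c/1=3/50: DF=(72457/62500 − 3/50·(0.962500+0.951900+0.925000+0.888600+0.858100))/(1+3/50) = 8341/10000 ≈ 0.834100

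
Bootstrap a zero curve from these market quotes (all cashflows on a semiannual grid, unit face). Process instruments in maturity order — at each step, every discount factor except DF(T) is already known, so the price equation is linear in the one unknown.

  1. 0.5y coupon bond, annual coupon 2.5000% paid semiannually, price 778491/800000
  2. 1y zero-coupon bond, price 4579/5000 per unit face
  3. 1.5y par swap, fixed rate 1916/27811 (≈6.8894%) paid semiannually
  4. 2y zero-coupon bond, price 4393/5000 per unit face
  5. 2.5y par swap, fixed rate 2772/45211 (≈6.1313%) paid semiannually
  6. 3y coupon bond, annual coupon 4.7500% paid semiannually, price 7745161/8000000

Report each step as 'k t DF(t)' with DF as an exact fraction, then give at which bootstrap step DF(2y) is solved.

step 1 [0.5y] bond c/2=1/80: DF=(778491/800000 − 1/80·(0))/(1+1/80) = 9611/10000 ≈ 0.961100
step 2 [1y] zero: DF = P = 4579/5000 ≈ 0.915800
step 3 [1.5y] swap r/2=958/27811: DF=(1 − 958/27811·(0.961100+0.915800))/(1+958/27811) = 4521/5000 ≈ 0.904200
step 4 [2y] zero: DF = P = 4393/5000 ≈ 0.878600
step 5 [2.5y] swap r/2=1386/45211: DF=(1 − 1386/45211·(0.961100+0.915800+0.904200+0.878600))/(1+1386/45211) = 4307/5000 ≈ 0.861400
step 6 [3y] bond c/2=19/800: DF=(7745161/8000000 − 19/800·(0.961100+0.915800+0.904200+0.878600+0.861400))/(1+19/800) = 1051/1250 ≈ 0.840800

1 1/2 9611/10000
2 1 4579/5000
3 3/2 4521/5000
4 2 4393/5000
5 5/2 4307/5000
6 3 1051/1250
DF(2y) is solved at step 4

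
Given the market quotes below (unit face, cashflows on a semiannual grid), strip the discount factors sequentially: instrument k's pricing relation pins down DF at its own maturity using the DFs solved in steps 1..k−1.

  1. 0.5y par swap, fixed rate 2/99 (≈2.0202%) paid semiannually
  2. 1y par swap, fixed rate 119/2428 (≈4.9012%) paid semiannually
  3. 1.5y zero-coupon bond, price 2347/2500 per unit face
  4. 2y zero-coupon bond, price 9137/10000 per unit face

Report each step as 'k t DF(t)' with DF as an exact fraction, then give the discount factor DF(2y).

step 1 [0.5y] swap r/2=1/99: DF=(1 − 1/99·(0))/(1+1/99) = 99/100 ≈ 0.990000
step 2 [1y] swap r/2=119/4856: DF=(1 − 119/4856·(0.990000))/(1+119/4856) = 2381/2500 ≈ 0.952400
step 3 [1.5y] zero: DF = P = 2347/2500 ≈ 0.938800
step 4 [2y] zero: DF = P = 9137/10000 ≈ 0.913700

1 1/2 99/100
2 1 2381/2500
3 3/2 2347/2500
4 2 9137/10000
DF(2y) = 9137/10000 ≈ 0.913700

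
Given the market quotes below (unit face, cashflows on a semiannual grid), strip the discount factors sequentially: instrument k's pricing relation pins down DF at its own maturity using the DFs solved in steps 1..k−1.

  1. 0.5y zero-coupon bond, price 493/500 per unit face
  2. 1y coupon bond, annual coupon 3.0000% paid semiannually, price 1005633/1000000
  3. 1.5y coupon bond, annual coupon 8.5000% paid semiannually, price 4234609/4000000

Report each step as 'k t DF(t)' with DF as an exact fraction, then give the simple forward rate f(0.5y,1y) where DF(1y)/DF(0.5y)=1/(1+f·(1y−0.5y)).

1 1/2 493/500
2 1 4881/5000
3 3/2 1871/2000
f(0.5y,1y) = ((493/500)/(4881/5000) − 1)/(1/2) = 98/4881 ≈ 2.0078%

step 1 [0.5y] zero: DF = P = 493/500 ≈ 0.986000
step 2 [1y] bond c/2=3/200: DF=(1005633/1000000 − 3/200·(0.986000))/(1+3/200) = 4881/5000 ≈ 0.976200
step 3 [1.5y] bond c/2=17/400: DF=(4234609/4000000 − 17/400·(0.986000+0.976200))/(1+17/400) = 1871/2000 ≈ 0.935500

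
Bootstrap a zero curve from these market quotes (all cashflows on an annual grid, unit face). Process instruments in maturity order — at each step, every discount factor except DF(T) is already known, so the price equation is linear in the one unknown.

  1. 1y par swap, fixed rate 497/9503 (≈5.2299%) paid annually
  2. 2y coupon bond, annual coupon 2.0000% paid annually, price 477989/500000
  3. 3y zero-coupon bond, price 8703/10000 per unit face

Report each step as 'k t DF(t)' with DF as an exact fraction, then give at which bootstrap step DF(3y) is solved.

1 1 9503/10000
2 2 4593/5000
3 3 8703/10000
DF(3y) is solved at step 3

step 1 [1y] swap r/1=497/9503: DF=(1 − 497/9503·(0))/(1+497/9503) = 9503/10000 ≈ 0.950300
step 2 [2y] bond c/1=1/50: DF=(477989/500000 − 1/50·(0.950300))/(1+1/50) = 4593/5000 ≈ 0.918600
step 3 [3y] zero: DF = P = 8703/10000 ≈ 0.870300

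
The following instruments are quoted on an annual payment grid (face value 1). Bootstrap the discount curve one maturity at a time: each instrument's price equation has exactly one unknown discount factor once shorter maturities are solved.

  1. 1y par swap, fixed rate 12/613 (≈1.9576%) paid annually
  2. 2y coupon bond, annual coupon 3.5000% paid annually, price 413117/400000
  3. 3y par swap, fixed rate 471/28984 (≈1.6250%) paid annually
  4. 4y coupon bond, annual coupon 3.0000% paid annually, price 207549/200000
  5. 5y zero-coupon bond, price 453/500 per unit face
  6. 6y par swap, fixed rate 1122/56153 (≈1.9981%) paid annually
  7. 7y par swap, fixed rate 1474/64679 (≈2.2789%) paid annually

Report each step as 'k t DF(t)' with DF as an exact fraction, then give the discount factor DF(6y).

1 1 613/625
2 2 9647/10000
3 3 9529/10000
4 4 9231/10000
5 5 453/500
6 6 4439/5000
7 7 4263/5000
DF(6y) = 4439/5000 ≈ 0.887800

step 1 [1y] swap r/1=12/613: DF=(1 − 12/613·(0))/(1+12/613) = 613/625 ≈ 0.980800
step 2 [2y] bond c/1=7/200: DF=(413117/400000 − 7/200·(0.980800))/(1+7/200) = 9647/10000 ≈ 0.964700
step 3 [3y] swap r/1=471/28984: DF=(1 − 471/28984·(0.980800+0.964700))/(1+471/28984) = 9529/10000 ≈ 0.952900
step 4 [4y] bond c/1=3/100: DF=(207549/200000 − 3/100·(0.980800+0.964700+0.952900))/(1+3/100) = 9231/10000 ≈ 0.923100
step 5 [5y] zero: DF = P = 453/500 ≈ 0.906000
step 6 [6y] swap r/1=1122/56153: DF=(1 − 1122/56153·(0.980800+0.964700+0.952900+0.923100+0.906000))/(1+1122/56153) = 4439/5000 ≈ 0.887800
step 7 [7y] swap r/1=1474/64679: DF=(1 − 1474/64679·(0.980800+0.964700+0.952900+0.923100+0.906000+0.887800))/(1+1474/64679) = 4263/5000 ≈ 0.852600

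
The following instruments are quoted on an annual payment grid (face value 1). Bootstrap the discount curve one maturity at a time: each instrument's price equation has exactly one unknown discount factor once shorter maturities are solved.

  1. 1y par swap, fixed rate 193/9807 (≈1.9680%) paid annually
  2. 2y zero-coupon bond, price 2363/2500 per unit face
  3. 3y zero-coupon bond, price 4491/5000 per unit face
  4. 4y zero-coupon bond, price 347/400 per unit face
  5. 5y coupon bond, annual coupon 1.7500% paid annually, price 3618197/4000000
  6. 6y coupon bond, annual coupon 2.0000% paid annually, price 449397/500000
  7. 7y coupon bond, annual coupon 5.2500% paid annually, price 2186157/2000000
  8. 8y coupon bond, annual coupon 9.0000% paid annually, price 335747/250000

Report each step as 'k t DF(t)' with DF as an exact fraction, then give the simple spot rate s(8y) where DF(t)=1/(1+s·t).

step 1 [1y] swap r/1=193/9807: DF=(1 − 193/9807·(0))/(1+193/9807) = 9807/10000 ≈ 0.980700
step 2 [2y] zero: DF = P = 2363/2500 ≈ 0.945200
step 3 [3y] zero: DF = P = 4491/5000 ≈ 0.898200
step 4 [4y] zero: DF = P = 347/400 ≈ 0.867500
step 5 [5y] bond c/1=7/400: DF=(3618197/4000000 − 7/400·(0.980700+0.945200+0.898200+0.867500))/(1+7/400) = 1651/2000 ≈ 0.825500
step 6 [6y] bond c/1=1/50: DF=(449397/500000 − 1/50·(0.980700+0.945200+0.898200+0.867500+0.825500))/(1+1/50) = 3963/5000 ≈ 0.792600
step 7 [7y] bond c/1=21/400: DF=(2186157/2000000 − 21/400·(0.980700+0.945200+0.898200+0.867500+0.825500+0.792600))/(1+21/400) = 7737/10000 ≈ 0.773700
step 8 [8y] bond c/1=9/100: DF=(335747/250000 − 9/100·(0.980700+0.945200+0.898200+0.867500+0.825500+0.792600+0.773700))/(1+9/100) = 3649/5000 ≈ 0.729800

1 1 9807/10000
2 2 2363/2500
3 3 4491/5000
4 4 347/400
5 5 1651/2000
6 6 3963/5000
7 7 7737/10000
8 8 3649/5000
s(8y) = (1/(3649/5000) − 1)/(8) = 1351/29192 ≈ 4.6280%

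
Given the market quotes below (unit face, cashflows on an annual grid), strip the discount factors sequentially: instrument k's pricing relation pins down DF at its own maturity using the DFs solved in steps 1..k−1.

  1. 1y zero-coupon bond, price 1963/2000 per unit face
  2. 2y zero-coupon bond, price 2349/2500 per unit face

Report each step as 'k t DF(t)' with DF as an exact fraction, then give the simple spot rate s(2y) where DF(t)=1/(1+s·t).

1 1 1963/2000
2 2 2349/2500
s(2y) = (1/(2349/2500) − 1)/(2) = 151/4698 ≈ 3.2141%

step 1 [1y] zero: DF = P = 1963/2000 ≈ 0.981500
step 2 [2y] zero: DF = P = 2349/2500 ≈ 0.939600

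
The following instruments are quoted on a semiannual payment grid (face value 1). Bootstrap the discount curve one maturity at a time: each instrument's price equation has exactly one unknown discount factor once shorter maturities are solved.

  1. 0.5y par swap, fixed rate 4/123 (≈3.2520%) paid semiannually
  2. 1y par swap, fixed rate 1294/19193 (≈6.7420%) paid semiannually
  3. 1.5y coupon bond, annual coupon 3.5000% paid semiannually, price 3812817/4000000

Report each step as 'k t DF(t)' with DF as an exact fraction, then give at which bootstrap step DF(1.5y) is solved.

step 1 [0.5y] swap r/2=2/123: DF=(1 − 2/123·(0))/(1+2/123) = 123/125 ≈ 0.984000
step 2 [1y] swap r/2=647/19193: DF=(1 − 647/19193·(0.984000))/(1+647/19193) = 9353/10000 ≈ 0.935300
step 3 [1.5y] bond c/2=7/400: DF=(3812817/4000000 − 7/400·(0.984000+0.935300))/(1+7/400) = 4519/5000 ≈ 0.903800

1 1/2 123/125
2 1 9353/10000
3 3/2 4519/5000
DF(1.5y) is solved at step 3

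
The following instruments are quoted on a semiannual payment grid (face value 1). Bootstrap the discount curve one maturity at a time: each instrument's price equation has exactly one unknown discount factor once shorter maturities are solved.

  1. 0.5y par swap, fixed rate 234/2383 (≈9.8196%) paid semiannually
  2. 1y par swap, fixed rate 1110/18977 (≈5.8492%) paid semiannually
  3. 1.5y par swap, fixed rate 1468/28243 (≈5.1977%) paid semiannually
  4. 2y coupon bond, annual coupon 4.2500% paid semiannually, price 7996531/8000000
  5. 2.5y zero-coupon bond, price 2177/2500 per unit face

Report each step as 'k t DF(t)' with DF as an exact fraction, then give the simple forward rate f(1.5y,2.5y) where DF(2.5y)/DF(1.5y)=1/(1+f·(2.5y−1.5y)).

1 1/2 2383/2500
2 1 1889/2000
3 3/2 4633/5000
4 2 23/25
5 5/2 2177/2500
f(1.5y,2.5y) = ((4633/5000)/(2177/2500) − 1)/(1) = 279/4354 ≈ 6.4079%

step 1 [0.5y] swap r/2=117/2383: DF=(1 − 117/2383·(0))/(1+117/2383) = 2383/2500 ≈ 0.953200
step 2 [1y] swap r/2=555/18977: DF=(1 − 555/18977·(0.953200))/(1+555/18977) = 1889/2000 ≈ 0.944500
step 3 [1.5y] swap r/2=734/28243: DF=(1 − 734/28243·(0.953200+0.944500))/(1+734/28243) = 4633/5000 ≈ 0.926600
step 4 [2y] bond c/2=17/800: DF=(7996531/8000000 − 17/800·(0.953200+0.944500+0.926600))/(1+17/800) = 23/25 ≈ 0.920000
step 5 [2.5y] zero: DF = P = 2177/2500 ≈ 0.870800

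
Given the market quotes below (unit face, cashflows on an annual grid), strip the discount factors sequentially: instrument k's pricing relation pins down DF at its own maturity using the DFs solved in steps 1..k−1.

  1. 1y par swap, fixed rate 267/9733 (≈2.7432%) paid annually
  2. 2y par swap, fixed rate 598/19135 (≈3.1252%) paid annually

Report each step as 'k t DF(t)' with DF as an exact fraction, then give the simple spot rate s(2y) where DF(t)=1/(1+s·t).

step 1 [1y] swap r/1=267/9733: DF=(1 − 267/9733·(0))/(1+267/9733) = 9733/10000 ≈ 0.973300
step 2 [2y] swap r/1=598/19135: DF=(1 − 598/19135·(0.973300))/(1+598/19135) = 4701/5000 ≈ 0.940200

1 1 9733/10000
2 2 4701/5000
s(2y) = (1/(4701/5000) − 1)/(2) = 299/9402 ≈ 3.1802%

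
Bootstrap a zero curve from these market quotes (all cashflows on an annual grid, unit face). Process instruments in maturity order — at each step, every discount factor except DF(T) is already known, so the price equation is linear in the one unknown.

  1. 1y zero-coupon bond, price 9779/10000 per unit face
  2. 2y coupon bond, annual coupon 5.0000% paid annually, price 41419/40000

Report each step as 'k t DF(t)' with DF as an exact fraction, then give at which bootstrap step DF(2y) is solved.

1 1 9779/10000
2 2 2349/2500
DF(2y) is solved at step 2

step 1 [1y] zero: DF = P = 9779/10000 ≈ 0.977900
step 2 [2y] bond c/1=1/20: DF=(41419/40000 − 1/20·(0.977900))/(1+1/20) = 2349/2500 ≈ 0.939600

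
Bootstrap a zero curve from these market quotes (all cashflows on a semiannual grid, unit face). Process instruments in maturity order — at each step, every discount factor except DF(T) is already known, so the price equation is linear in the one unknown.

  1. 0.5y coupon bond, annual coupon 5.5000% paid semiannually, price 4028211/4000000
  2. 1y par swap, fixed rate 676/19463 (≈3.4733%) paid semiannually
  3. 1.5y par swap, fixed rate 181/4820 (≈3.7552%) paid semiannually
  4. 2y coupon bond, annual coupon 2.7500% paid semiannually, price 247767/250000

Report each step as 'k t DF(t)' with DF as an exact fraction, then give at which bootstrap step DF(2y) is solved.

1 1/2 9801/10000
2 1 4831/5000
3 3/2 9457/10000
4 2 1173/1250
DF(2y) is solved at step 4

step 1 [0.5y] bond c/2=11/400: DF=(4028211/4000000 − 11/400·(0))/(1+11/400) = 9801/10000 ≈ 0.980100
step 2 [1y] swap r/2=338/19463: DF=(1 − 338/19463·(0.980100))/(1+338/19463) = 4831/5000 ≈ 0.966200
step 3 [1.5y] swap r/2=181/9640: DF=(1 − 181/9640·(0.980100+0.966200))/(1+181/9640) = 9457/10000 ≈ 0.945700
step 4 [2y] bond c/2=11/800: DF=(247767/250000 − 11/800·(0.980100+0.966200+0.945700))/(1+11/800) = 1173/1250 ≈ 0.938400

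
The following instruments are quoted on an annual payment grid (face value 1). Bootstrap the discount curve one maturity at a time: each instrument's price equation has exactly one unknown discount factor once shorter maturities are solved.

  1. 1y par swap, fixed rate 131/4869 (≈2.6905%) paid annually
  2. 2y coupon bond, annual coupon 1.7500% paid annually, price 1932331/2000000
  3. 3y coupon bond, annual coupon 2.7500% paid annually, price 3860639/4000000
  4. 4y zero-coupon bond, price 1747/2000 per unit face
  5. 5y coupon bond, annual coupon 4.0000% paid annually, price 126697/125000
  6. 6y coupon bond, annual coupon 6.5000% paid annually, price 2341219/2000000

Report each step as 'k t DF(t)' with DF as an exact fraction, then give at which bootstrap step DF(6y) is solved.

1 1 4869/5000
2 2 583/625
3 3 8883/10000
4 4 1747/2000
5 5 1667/2000
6 6 2061/2500
DF(6y) is solved at step 6

step 1 [1y] swap r/1=131/4869: DF=(1 − 131/4869·(0))/(1+131/4869) = 4869/5000 ≈ 0.973800
step 2 [2y] bond c/1=7/400: DF=(1932331/2000000 − 7/400·(0.973800))/(1+7/400) = 583/625 ≈ 0.932800
step 3 [3y] bond c/1=11/400: DF=(3860639/4000000 − 11/400·(0.973800+0.932800))/(1+11/400) = 8883/10000 ≈ 0.888300
step 4 [4y] zero: DF = P = 1747/2000 ≈ 0.873500
step 5 [5y] bond c/1=1/25: DF=(126697/125000 − 1/25·(0.973800+0.932800+0.888300+0.873500))/(1+1/25) = 1667/2000 ≈ 0.833500
step 6 [6y] bond c/1=13/200: DF=(2341219/2000000 − 13/200·(0.973800+0.932800+0.888300+0.873500+0.833500))/(1+13/200) = 2061/2500 ≈ 0.824400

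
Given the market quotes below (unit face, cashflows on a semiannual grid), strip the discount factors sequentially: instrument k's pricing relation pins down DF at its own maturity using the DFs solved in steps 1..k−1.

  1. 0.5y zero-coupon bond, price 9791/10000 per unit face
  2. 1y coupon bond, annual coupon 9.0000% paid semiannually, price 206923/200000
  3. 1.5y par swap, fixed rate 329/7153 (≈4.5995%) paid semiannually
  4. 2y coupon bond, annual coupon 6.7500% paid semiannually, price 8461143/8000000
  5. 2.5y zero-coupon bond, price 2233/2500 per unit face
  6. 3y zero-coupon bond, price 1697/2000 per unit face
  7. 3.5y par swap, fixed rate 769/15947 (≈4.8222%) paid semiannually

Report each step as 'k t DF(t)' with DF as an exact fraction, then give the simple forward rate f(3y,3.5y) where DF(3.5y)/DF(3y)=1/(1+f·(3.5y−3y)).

1 1/2 9791/10000
2 1 9479/10000
3 3/2 4671/5000
4 2 9297/10000
5 5/2 2233/2500
6 3 1697/2000
7 7/2 4231/5000
f(3y,3.5y) = ((1697/2000)/(4231/5000) − 1)/(1/2) = 23/4231 ≈ 0.5436%

step 1 [0.5y] zero: DF = P = 9791/10000 ≈ 0.979100
step 2 [1y] bond c/2=9/200: DF=(206923/200000 − 9/200·(0.979100))/(1+9/200) = 9479/10000 ≈ 0.947900
step 3 [1.5y] swap r/2=329/14306: DF=(1 − 329/14306·(0.979100+0.947900))/(1+329/14306) = 4671/5000 ≈ 0.934200
step 4 [2y] bond c/2=27/800: DF=(8461143/8000000 − 27/800·(0.979100+0.947900+0.934200))/(1+27/800) = 9297/10000 ≈ 0.929700
step 5 [2.5y] zero: DF = P = 2233/2500 ≈ 0.893200
step 6 [3y] zero: DF = P = 1697/2000 ≈ 0.848500
step 7 [3.5y] swap r/2=769/31894: DF=(1 − 769/31894·(0.979100+0.947900+0.934200+0.929700+0.893200+0.848500))/(1+769/31894) = 4231/5000 ≈ 0.846200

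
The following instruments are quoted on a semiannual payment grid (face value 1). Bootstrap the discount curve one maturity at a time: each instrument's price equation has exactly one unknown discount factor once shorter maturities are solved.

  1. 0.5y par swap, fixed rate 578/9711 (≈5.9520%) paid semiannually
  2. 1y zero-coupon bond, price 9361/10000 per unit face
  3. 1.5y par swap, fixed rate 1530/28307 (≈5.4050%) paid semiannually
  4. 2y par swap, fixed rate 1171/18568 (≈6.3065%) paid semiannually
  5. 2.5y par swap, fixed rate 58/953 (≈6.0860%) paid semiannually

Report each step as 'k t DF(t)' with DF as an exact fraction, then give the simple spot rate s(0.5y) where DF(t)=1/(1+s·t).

1 1/2 9711/10000
2 1 9361/10000
3 3/2 1847/2000
4 2 8829/10000
5 5/2 538/625
s(0.5y) = (1/(9711/10000) − 1)/(1/2) = 578/9711 ≈ 5.9520%

step 1 [0.5y] swap r/2=289/9711: DF=(1 − 289/9711·(0))/(1+289/9711) = 9711/10000 ≈ 0.971100
step 2 [1y] zero: DF = P = 9361/10000 ≈ 0.936100
step 3 [1.5y] swap r/2=765/28307: DF=(1 − 765/28307·(0.971100+0.936100))/(1+765/28307) = 1847/2000 ≈ 0.923500
step 4 [2y] swap r/2=1171/37136: DF=(1 − 1171/37136·(0.971100+0.936100+0.923500))/(1+1171/37136) = 8829/10000 ≈ 0.882900
step 5 [2.5y] swap r/2=29/953: DF=(1 − 29/953·(0.971100+0.936100+0.923500+0.882900))/(1+29/953) = 538/625 ≈ 0.860800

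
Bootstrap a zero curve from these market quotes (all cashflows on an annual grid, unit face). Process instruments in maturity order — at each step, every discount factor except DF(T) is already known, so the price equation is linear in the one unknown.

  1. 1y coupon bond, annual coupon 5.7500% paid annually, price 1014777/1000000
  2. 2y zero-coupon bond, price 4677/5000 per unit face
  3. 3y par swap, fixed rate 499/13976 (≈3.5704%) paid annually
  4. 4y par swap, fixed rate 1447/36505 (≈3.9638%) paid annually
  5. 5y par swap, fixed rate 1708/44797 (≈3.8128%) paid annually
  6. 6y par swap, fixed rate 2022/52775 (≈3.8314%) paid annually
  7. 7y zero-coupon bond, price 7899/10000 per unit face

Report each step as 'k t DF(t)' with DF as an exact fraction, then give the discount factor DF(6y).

1 1 2399/2500
2 2 4677/5000
3 3 4501/5000
4 4 8553/10000
5 5 2073/2500
6 6 3989/5000
7 7 7899/10000
DF(6y) = 3989/5000 ≈ 0.797800

step 1 [1y] bond c/1=23/400: DF=(1014777/1000000 − 23/400·(0))/(1+23/400) = 2399/2500 ≈ 0.959600
step 2 [2y] zero: DF = P = 4677/5000 ≈ 0.935400
step 3 [3y] swap r/1=499/13976: DF=(1 − 499/13976·(0.959600+0.935400))/(1+499/13976) = 4501/5000 ≈ 0.900200
step 4 [4y] swap r/1=1447/36505: DF=(1 − 1447/36505·(0.959600+0.935400+0.900200))/(1+1447/36505) = 8553/10000 ≈ 0.855300
step 5 [5y] swap r/1=1708/44797: DF=(1 − 1708/44797·(0.959600+0.935400+0.900200+0.855300))/(1+1708/44797) = 2073/2500 ≈ 0.829200
step 6 [6y] swap r/1=2022/52775: DF=(1 − 2022/52775·(0.959600+0.935400+0.900200+0.855300+0.829200))/(1+2022/52775) = 3989/5000 ≈ 0.797800
step 7 [7y] zero: DF = P = 7899/10000 ≈ 0.789900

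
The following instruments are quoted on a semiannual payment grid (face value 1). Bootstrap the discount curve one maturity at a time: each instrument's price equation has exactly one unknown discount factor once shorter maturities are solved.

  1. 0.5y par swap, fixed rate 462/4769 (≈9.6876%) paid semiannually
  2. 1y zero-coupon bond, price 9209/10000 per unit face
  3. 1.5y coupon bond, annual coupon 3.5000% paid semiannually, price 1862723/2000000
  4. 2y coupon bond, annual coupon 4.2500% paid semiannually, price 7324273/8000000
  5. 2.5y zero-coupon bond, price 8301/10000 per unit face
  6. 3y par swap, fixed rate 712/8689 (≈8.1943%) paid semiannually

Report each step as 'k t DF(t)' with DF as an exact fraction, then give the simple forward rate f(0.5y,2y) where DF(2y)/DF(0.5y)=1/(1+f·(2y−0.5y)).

step 1 [0.5y] swap r/2=231/4769: DF=(1 − 231/4769·(0))/(1+231/4769) = 4769/5000 ≈ 0.953800
step 2 [1y] zero: DF = P = 9209/10000 ≈ 0.920900
step 3 [1.5y] bond c/2=7/400: DF=(1862723/2000000 − 7/400·(0.953800+0.920900))/(1+7/400) = 8831/10000 ≈ 0.883100
step 4 [2y] bond c/2=17/800: DF=(7324273/8000000 − 17/800·(0.953800+0.920900+0.883100))/(1+17/800) = 8391/10000 ≈ 0.839100
step 5 [2.5y] zero: DF = P = 8301/10000 ≈ 0.830100
step 6 [3y] swap r/2=356/8689: DF=(1 − 356/8689·(0.953800+0.920900+0.883100+0.839100+0.830100))/(1+356/8689) = 983/1250 ≈ 0.786400

1 1/2 4769/5000
2 1 9209/10000
3 3/2 8831/10000
4 2 8391/10000
5 5/2 8301/10000
6 3 983/1250
f(0.5y,2y) = ((4769/5000)/(8391/10000) − 1)/(3/2) = 2294/25173 ≈ 9.1129%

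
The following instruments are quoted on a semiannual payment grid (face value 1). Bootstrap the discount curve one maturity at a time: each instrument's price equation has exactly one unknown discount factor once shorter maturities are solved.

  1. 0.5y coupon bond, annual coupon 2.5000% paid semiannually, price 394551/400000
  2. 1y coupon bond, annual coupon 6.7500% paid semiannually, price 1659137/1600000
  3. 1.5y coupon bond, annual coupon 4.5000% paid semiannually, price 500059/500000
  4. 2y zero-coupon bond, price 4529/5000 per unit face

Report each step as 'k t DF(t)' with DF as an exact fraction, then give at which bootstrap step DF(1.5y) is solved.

1 1/2 4871/5000
2 1 9713/10000
3 3/2 9353/10000
4 2 4529/5000
DF(1.5y) is solved at step 3

step 1 [0.5y] bond c/2=1/80: DF=(394551/400000 − 1/80·(0))/(1+1/80) = 4871/5000 ≈ 0.974200
step 2 [1y] bond c/2=27/800: DF=(1659137/1600000 − 27/800·(0.974200))/(1+27/800) = 9713/10000 ≈ 0.971300
step 3 [1.5y] bond c/2=9/400: DF=(500059/500000 − 9/400·(0.974200+0.971300))/(1+9/400) = 9353/10000 ≈ 0.935300
step 4 [2y] zero: DF = P = 4529/5000 ≈ 0.905800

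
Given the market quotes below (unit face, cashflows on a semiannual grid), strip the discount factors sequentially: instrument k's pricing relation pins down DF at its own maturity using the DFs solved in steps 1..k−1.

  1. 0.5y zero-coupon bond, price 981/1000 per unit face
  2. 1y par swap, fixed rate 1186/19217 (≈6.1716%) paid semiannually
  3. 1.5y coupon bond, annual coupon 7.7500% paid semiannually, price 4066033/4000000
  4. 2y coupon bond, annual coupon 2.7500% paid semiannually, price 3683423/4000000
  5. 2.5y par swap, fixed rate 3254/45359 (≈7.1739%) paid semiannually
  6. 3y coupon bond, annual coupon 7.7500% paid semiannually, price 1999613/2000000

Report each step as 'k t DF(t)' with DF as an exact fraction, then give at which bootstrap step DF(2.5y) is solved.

step 1 [0.5y] zero: DF = P = 981/1000 ≈ 0.981000
step 2 [1y] swap r/2=593/19217: DF=(1 − 593/19217·(0.981000))/(1+593/19217) = 9407/10000 ≈ 0.940700
step 3 [1.5y] bond c/2=31/800: DF=(4066033/4000000 − 31/800·(0.981000+0.940700))/(1+31/800) = 9069/10000 ≈ 0.906900
step 4 [2y] bond c/2=11/800: DF=(3683423/4000000 − 11/800·(0.981000+0.940700+0.906900))/(1+11/800) = 87/100 ≈ 0.870000
step 5 [2.5y] swap r/2=1627/45359: DF=(1 − 1627/45359·(0.981000+0.940700+0.906900+0.870000))/(1+1627/45359) = 8373/10000 ≈ 0.837300
step 6 [3y] bond c/2=31/800: DF=(1999613/2000000 − 31/800·(0.981000+0.940700+0.906900+0.870000+0.837300))/(1+31/800) = 7933/10000 ≈ 0.793300

1 1/2 981/1000
2 1 9407/10000
3 3/2 9069/10000
4 2 87/100
5 5/2 8373/10000
6 3 7933/10000
DF(2.5y) is solved at step 5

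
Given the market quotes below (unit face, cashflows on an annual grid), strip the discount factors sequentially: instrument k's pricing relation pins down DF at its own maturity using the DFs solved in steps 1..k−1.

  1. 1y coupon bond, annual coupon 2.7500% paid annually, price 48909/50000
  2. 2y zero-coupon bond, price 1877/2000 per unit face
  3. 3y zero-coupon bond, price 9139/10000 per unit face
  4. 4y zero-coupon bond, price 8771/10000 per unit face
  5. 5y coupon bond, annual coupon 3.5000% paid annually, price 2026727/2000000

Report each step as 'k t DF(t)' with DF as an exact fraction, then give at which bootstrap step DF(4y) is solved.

step 1 [1y] bond c/1=11/400: DF=(48909/50000 − 11/400·(0))/(1+11/400) = 119/125 ≈ 0.952000
step 2 [2y] zero: DF = P = 1877/2000 ≈ 0.938500
step 3 [3y] zero: DF = P = 9139/10000 ≈ 0.913900
step 4 [4y] zero: DF = P = 8771/10000 ≈ 0.877100
step 5 [5y] bond c/1=7/200: DF=(2026727/2000000 − 7/200·(0.952000+0.938500+0.913900+0.877100))/(1+7/200) = 4273/5000 ≈ 0.854600

1 1 119/125
2 2 1877/2000
3 3 9139/10000
4 4 8771/10000
5 5 4273/5000
DF(4y) is solved at step 4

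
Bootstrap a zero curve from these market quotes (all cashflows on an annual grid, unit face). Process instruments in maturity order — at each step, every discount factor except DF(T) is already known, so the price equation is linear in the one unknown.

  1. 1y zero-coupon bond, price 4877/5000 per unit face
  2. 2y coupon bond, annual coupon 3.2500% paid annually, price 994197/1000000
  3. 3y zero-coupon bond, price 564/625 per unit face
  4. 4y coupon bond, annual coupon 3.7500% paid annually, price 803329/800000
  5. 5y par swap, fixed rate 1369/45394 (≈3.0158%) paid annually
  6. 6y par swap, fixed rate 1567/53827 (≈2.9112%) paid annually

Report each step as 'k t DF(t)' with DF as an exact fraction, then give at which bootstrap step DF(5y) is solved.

1 1 4877/5000
2 2 4661/5000
3 3 564/625
4 4 8663/10000
5 5 8631/10000
6 6 8433/10000
DF(5y) is solved at step 5

step 1 [1y] zero: DF = P = 4877/5000 ≈ 0.975400
step 2 [2y] bond c/1=13/400: DF=(994197/1000000 − 13/400·(0.975400))/(1+13/400) = 4661/5000 ≈ 0.932200
step 3 [3y] zero: DF = P = 564/625 ≈ 0.902400
step 4 [4y] bond c/1=3/80: DF=(803329/800000 − 3/80·(0.975400+0.932200+0.902400))/(1+3/80) = 8663/10000 ≈ 0.866300
step 5 [5y] swap r/1=1369/45394: DF=(1 − 1369/45394·(0.975400+0.932200+0.902400+0.866300))/(1+1369/45394) = 8631/10000 ≈ 0.863100
step 6 [6y] swap r/1=1567/53827: DF=(1 − 1567/53827·(0.975400+0.932200+0.902400+0.866300+0.863100))/(1+1567/53827) = 8433/10000 ≈ 0.843300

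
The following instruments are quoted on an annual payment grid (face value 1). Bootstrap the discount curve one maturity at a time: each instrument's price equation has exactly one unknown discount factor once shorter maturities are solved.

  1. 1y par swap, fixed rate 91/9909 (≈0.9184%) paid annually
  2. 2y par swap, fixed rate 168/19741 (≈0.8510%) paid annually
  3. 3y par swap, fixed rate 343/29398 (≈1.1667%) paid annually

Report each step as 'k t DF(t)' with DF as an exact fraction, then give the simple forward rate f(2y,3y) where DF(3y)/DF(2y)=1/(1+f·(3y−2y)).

1 1 9909/10000
2 2 1229/1250
3 3 9657/10000
f(2y,3y) = ((1229/1250)/(9657/10000) − 1)/(1) = 175/9657 ≈ 1.8122%

step 1 [1y] swap r/1=91/9909: DF=(1 − 91/9909·(0))/(1+91/9909) = 9909/10000 ≈ 0.990900
step 2 [2y] swap r/1=168/19741: DF=(1 − 168/19741·(0.990900))/(1+168/19741) = 1229/1250 ≈ 0.983200
step 3 [3y] swap r/1=343/29398: DF=(1 − 343/29398·(0.990900+0.983200))/(1+343/29398) = 9657/10000 ≈ 0.965700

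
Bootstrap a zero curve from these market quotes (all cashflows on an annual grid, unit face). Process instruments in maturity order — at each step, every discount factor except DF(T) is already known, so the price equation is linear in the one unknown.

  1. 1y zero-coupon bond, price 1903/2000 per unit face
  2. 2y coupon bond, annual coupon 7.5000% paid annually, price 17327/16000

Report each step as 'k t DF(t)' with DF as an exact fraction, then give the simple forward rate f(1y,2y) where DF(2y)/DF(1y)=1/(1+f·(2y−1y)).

step 1 [1y] zero: DF = P = 1903/2000 ≈ 0.951500
step 2 [2y] bond c/1=3/40: DF=(17327/16000 − 3/40·(0.951500))/(1+3/40) = 941/1000 ≈ 0.941000

1 1 1903/2000
2 2 941/1000
f(1y,2y) = ((1903/2000)/(941/1000) − 1)/(1) = 21/1882 ≈ 1.1158%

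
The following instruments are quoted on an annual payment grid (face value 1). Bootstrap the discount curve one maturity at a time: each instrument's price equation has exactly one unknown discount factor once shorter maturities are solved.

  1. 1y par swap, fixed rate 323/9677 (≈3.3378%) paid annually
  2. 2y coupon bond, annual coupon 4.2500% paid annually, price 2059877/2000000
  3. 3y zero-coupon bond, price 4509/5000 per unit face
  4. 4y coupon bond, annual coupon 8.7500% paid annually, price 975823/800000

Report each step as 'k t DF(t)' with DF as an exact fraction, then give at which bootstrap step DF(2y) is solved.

step 1 [1y] swap r/1=323/9677: DF=(1 − 323/9677·(0))/(1+323/9677) = 9677/10000 ≈ 0.967700
step 2 [2y] bond c/1=17/400: DF=(2059877/2000000 − 17/400·(0.967700))/(1+17/400) = 1897/2000 ≈ 0.948500
step 3 [3y] zero: DF = P = 4509/5000 ≈ 0.901800
step 4 [4y] bond c/1=7/80: DF=(975823/800000 − 7/80·(0.967700+0.948500+0.901800))/(1+7/80) = 8949/10000 ≈ 0.894900

1 1 9677/10000
2 2 1897/2000
3 3 4509/5000
4 4 8949/10000
DF(2y) is solved at step 2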